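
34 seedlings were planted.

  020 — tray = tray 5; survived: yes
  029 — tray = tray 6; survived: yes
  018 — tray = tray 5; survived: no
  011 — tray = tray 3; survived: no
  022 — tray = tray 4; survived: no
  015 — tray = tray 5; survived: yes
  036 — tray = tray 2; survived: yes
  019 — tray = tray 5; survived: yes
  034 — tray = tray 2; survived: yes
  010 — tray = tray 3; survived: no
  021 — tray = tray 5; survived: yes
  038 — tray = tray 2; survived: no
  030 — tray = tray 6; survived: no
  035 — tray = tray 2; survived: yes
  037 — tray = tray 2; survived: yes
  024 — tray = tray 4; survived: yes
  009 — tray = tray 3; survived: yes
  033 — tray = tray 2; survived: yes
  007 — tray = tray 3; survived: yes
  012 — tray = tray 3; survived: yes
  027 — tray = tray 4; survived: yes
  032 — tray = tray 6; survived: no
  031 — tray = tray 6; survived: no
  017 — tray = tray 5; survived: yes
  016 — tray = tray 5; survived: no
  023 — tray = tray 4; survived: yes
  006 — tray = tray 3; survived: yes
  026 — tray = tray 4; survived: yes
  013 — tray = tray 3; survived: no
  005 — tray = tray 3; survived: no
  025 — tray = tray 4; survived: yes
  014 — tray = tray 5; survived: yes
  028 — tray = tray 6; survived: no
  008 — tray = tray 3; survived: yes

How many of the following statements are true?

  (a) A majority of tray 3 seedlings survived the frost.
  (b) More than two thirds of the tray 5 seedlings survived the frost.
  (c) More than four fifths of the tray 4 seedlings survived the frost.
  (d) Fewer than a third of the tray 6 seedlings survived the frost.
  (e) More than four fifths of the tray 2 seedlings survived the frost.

5

(a) tray 3: |A| = 9, |A ∩ B| = 5; needs |A ∩ B| > |A ∖ B| — true.
(b) tray 5: |A| = 8, |A ∩ B| = 6; needs |A ∩ B| / |A| > 2/3 — true.
(c) tray 4: |A| = 6, |A ∩ B| = 5; needs |A ∩ B| / |A| > 4/5 — true.
(d) tray 6: |A| = 5, |A ∩ B| = 1; needs |A ∩ B| / |A| < 1/3 — true.
(e) tray 2: |A| = 6, |A ∩ B| = 5; needs |A ∩ B| / |A| > 4/5 — true.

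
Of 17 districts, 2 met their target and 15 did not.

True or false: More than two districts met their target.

'More than two districts met their target' holds iff |A ∩ B| > 2.
|A| = 17, |A ∩ B| = 2, |A ∖ B| = 15.
|A ∩ B| = 2, so the statement is false.

False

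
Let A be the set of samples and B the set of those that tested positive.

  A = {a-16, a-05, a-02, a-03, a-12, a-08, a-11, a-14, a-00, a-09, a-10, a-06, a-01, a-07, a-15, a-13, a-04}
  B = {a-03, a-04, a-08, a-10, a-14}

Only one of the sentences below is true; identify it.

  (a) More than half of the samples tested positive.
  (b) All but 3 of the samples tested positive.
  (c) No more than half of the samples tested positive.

(c)

|A| = 17, |A ∩ B| = 5, |A ∖ B| = 12.
(a) requires |A ∩ B| > |A ∖ B|: false.
(b) requires |A ∖ B| = 3: false.
(c) requires |A ∩ B| ≤ |A ∖ B|: true.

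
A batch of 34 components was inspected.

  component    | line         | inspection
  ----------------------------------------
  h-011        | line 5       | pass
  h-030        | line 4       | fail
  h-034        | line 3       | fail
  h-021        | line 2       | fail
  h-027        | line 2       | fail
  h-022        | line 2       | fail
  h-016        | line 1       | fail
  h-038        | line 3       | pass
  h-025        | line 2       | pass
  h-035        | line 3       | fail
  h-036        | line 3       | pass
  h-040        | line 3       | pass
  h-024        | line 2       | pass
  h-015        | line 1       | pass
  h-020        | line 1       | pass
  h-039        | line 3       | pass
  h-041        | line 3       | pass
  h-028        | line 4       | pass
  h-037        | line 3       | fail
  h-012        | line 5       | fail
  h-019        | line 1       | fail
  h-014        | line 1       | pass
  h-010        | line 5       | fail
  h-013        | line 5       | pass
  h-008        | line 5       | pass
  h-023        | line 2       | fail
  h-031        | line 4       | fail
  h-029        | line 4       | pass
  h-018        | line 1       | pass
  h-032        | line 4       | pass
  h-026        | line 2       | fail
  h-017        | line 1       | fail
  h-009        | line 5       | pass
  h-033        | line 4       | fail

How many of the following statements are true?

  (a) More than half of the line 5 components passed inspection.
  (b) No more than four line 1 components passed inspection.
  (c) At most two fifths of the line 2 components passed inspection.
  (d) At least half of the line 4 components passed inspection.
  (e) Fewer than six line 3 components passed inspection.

5

(a) line 5: |A| = 6, |A ∩ B| = 4; needs |A ∩ B| > |A ∖ B| — true.
(b) line 1: |A| = 7, |A ∩ B| = 4; needs |A ∩ B| ≤ 4 — true.
(c) line 2: |A| = 7, |A ∩ B| = 2; needs |A ∩ B| / |A| ≤ 2/5 — true.
(d) line 4: |A| = 6, |A ∩ B| = 3; needs |A ∩ B| ≥ |A ∖ B| — true.
(e) line 3: |A| = 8, |A ∩ B| = 5; needs |A ∩ B| < 6 — true.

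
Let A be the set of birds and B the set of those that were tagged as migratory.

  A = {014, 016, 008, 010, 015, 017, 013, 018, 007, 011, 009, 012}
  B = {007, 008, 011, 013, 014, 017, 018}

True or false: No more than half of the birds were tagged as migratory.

False

'No more than half of the birds were tagged as migratory' holds iff |A ∩ B| ≤ |A ∖ B|.
A (the restrictor) = {014, 016, 008, 010, 015, 017, 013, 018, 007, 011, 009, 012}, |A| = 12.
A ∩ B = {014, 008, 017, 013, 018, 007, 011}, so |A ∩ B| = 7.
A ∖ B = {016, 010, 015, 009, 012}, so |A ∖ B| = 5.
7 > 5, so the statement is false.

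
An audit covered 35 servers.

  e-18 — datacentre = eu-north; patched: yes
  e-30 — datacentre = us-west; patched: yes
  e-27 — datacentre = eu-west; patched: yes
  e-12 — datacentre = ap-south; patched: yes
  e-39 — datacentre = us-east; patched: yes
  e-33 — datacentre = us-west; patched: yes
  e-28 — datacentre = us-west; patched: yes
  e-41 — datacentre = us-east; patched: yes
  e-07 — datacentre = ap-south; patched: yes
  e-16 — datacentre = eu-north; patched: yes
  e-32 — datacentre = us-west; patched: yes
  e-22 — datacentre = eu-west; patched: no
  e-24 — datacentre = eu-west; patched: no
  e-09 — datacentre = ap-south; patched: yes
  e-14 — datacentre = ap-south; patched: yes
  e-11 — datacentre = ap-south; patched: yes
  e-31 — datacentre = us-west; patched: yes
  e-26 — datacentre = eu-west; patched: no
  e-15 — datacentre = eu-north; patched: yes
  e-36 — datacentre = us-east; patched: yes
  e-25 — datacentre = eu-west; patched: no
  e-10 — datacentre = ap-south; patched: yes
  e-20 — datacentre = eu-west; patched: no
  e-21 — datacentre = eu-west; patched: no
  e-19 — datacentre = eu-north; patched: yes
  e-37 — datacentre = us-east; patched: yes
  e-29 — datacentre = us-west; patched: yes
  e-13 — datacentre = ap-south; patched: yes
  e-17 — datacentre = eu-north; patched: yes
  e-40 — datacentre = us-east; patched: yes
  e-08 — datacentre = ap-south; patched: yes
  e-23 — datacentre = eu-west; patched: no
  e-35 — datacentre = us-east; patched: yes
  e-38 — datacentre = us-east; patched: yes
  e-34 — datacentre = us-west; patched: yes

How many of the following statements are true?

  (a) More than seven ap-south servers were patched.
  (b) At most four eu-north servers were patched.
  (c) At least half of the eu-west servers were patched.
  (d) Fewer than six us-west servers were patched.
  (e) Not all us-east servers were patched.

1

(a) ap-south: |A| = 8, |A ∩ B| = 8; needs |A ∩ B| > 7 — true.
(b) eu-north: |A| = 5, |A ∩ B| = 5; needs |A ∩ B| ≤ 4 — false.
(c) eu-west: |A| = 8, |A ∩ B| = 1; needs |A ∩ B| ≥ |A ∖ B| — false.
(d) us-west: |A| = 7, |A ∩ B| = 7; needs |A ∩ B| < 6 — false.
(e) us-east: |A| = 7, |A ∩ B| = 7; needs A ⊄ B (|A ∖ B| ≥ 1) — false.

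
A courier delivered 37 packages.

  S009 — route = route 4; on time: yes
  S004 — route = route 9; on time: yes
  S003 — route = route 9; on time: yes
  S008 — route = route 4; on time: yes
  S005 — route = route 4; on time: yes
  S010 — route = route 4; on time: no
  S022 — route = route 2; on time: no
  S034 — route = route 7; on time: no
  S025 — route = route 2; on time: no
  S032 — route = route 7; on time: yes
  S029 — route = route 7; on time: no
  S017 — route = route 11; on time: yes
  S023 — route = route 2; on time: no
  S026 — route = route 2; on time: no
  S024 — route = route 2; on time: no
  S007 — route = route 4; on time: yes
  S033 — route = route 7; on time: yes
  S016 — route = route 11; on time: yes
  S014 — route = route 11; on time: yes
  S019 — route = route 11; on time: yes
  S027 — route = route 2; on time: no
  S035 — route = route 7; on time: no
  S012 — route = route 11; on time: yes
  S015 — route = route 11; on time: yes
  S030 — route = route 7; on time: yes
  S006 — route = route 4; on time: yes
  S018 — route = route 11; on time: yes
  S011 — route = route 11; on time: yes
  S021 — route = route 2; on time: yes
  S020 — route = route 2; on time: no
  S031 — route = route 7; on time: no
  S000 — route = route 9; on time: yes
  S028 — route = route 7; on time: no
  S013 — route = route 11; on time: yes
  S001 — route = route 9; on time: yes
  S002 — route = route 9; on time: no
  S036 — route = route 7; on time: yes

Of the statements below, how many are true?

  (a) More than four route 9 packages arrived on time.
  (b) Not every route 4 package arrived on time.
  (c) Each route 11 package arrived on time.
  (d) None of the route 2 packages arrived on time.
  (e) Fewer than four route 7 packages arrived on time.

2

(a) route 9: |A| = 5, |A ∩ B| = 4; needs |A ∩ B| > 4 — false.
(b) route 4: |A| = 6, |A ∩ B| = 5; needs A ⊄ B (|A ∖ B| ≥ 1) — true.
(c) route 11: |A| = 9, |A ∩ B| = 9; needs A ⊆ B, i.e. every element of A is in B (|A ∖ B| = 0) — true.
(d) route 2: |A| = 8, |A ∩ B| = 1; needs A ∩ B = ∅ (|A ∩ B| = 0) — false.
(e) route 7: |A| = 9, |A ∩ B| = 4; needs |A ∩ B| < 4 — false.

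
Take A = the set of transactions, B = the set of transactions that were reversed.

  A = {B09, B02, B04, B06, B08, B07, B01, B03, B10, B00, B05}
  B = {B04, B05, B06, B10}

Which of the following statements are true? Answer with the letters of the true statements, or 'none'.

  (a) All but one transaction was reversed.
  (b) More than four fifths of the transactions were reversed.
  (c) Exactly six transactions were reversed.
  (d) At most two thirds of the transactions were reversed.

|A| = 11, |A ∩ B| = 4, |A ∖ B| = 7.
(a) |A ∖ B| = 1: fails.
(b) |A ∩ B| / |A| > 4/5: fails.
(c) |A ∩ B| = 6: fails.
(d) |A ∩ B| / |A| ≤ 2/3: holds.

(d)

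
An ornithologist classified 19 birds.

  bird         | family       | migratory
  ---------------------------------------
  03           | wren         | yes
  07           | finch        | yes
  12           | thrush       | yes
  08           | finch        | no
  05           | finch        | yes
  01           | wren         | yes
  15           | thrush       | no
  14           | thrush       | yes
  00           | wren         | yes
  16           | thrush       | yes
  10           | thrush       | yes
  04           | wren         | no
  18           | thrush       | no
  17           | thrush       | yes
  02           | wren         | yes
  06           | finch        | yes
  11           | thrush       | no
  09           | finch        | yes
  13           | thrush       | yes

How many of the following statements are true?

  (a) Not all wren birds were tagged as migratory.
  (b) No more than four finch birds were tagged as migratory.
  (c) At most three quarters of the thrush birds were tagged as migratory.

3

(a) wren: |A| = 5, |A ∩ B| = 4; needs A ⊄ B (|A ∖ B| ≥ 1) — true.
(b) finch: |A| = 5, |A ∩ B| = 4; needs |A ∩ B| ≤ 4 — true.
(c) thrush: |A| = 9, |A ∩ B| = 6; needs |A ∩ B| / |A| ≤ 3/4 — true.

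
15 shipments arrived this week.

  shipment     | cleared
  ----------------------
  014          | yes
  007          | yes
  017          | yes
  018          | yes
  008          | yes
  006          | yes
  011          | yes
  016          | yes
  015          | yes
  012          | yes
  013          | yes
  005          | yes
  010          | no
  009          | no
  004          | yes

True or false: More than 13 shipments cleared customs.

The determiner here denotes the relation: |A ∩ B| > 13.
|A| = 15, |A ∩ B| = 13, |A ∖ B| = 2.
|A ∩ B| = 13, so the statement is false.

False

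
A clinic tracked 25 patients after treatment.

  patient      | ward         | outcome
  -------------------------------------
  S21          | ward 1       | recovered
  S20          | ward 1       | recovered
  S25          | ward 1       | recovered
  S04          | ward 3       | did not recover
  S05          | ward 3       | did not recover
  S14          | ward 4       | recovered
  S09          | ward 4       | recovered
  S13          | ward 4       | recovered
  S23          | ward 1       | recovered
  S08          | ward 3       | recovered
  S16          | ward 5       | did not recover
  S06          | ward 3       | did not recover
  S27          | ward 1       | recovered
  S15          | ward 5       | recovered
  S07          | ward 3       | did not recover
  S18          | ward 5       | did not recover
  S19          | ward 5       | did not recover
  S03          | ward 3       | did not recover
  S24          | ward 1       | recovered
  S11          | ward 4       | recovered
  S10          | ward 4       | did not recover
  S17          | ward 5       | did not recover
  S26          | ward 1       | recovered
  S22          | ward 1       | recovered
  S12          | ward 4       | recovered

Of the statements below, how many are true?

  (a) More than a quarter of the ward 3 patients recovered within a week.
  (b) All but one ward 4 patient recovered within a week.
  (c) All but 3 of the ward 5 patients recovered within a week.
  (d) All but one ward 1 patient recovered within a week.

(a) ward 3: |A| = 6, |A ∩ B| = 1; needs |A ∩ B| / |A| > 1/4 — false.
(b) ward 4: |A| = 6, |A ∩ B| = 5; needs |A ∖ B| = 1 — true.
(c) ward 5: |A| = 5, |A ∩ B| = 1; needs |A ∖ B| = 3 — false.
(d) ward 1: |A| = 8, |A ∩ B| = 8; needs |A ∖ B| = 1 — false.

1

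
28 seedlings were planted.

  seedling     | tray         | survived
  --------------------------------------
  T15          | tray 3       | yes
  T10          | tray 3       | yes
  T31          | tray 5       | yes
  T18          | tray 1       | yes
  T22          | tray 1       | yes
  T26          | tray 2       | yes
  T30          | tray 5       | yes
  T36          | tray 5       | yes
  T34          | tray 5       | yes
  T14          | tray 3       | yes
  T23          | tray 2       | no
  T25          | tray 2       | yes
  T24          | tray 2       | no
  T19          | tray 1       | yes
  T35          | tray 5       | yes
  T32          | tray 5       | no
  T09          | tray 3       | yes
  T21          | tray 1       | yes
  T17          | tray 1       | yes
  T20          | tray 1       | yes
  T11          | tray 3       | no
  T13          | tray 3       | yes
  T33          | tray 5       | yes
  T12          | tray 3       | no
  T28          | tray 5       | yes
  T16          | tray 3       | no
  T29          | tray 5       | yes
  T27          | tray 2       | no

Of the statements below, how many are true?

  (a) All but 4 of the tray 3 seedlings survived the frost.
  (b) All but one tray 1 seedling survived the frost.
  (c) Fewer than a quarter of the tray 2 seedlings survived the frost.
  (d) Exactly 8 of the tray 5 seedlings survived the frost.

(a) tray 3: |A| = 8, |A ∩ B| = 5; needs |A ∖ B| = 4 — false.
(b) tray 1: |A| = 6, |A ∩ B| = 6; needs |A ∖ B| = 1 — false.
(c) tray 2: |A| = 5, |A ∩ B| = 2; needs |A ∩ B| / |A| < 1/4 — false.
(d) tray 5: |A| = 9, |A ∩ B| = 8; needs |A ∩ B| = 8 — true.

1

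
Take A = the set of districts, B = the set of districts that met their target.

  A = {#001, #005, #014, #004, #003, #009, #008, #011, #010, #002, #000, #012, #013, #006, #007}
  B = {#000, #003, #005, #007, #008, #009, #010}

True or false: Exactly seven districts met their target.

True

The determiner here denotes the relation: |A ∩ B| = 7.
|A| = 15, |A ∩ B| = 7, |A ∖ B| = 8.
|A ∩ B| = 7, so the statement is true.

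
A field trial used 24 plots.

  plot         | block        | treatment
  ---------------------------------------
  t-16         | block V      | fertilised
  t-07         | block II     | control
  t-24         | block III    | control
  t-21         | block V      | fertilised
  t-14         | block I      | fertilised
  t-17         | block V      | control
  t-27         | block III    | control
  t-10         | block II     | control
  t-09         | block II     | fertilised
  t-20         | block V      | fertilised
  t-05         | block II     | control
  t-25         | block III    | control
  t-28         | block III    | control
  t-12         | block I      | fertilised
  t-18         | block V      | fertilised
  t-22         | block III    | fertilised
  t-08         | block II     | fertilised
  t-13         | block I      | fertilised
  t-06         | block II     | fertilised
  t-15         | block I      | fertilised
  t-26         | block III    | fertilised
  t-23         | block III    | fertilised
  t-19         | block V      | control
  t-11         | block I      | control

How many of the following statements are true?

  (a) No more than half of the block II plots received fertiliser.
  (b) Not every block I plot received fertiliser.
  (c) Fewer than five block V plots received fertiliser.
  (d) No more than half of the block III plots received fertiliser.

(a) block II: |A| = 6, |A ∩ B| = 3; needs |A ∩ B| ≤ |A ∖ B| — true.
(b) block I: |A| = 5, |A ∩ B| = 4; needs A ⊄ B (|A ∖ B| ≥ 1) — true.
(c) block V: |A| = 6, |A ∩ B| = 4; needs |A ∩ B| < 5 — true.
(d) block III: |A| = 7, |A ∩ B| = 3; needs |A ∩ B| ≤ |A ∖ B| — true.

4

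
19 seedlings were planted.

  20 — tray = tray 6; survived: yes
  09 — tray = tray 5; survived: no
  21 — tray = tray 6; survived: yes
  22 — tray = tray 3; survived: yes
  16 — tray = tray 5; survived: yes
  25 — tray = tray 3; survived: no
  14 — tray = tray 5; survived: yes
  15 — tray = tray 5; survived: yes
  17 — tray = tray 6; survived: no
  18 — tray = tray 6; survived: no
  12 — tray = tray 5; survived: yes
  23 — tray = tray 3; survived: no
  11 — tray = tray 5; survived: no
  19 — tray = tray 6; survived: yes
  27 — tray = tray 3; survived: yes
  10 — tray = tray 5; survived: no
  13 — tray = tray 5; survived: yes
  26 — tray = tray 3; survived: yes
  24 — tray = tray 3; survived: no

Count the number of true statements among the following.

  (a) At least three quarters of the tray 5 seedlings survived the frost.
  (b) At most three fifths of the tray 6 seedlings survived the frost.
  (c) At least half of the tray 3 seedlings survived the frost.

(a) tray 5: |A| = 8, |A ∩ B| = 5; needs |A ∩ B| / |A| ≥ 3/4 — false.
(b) tray 6: |A| = 5, |A ∩ B| = 3; needs |A ∩ B| / |A| ≤ 3/5 — true.
(c) tray 3: |A| = 6, |A ∩ B| = 3; needs |A ∩ B| ≥ |A ∖ B| — true.

2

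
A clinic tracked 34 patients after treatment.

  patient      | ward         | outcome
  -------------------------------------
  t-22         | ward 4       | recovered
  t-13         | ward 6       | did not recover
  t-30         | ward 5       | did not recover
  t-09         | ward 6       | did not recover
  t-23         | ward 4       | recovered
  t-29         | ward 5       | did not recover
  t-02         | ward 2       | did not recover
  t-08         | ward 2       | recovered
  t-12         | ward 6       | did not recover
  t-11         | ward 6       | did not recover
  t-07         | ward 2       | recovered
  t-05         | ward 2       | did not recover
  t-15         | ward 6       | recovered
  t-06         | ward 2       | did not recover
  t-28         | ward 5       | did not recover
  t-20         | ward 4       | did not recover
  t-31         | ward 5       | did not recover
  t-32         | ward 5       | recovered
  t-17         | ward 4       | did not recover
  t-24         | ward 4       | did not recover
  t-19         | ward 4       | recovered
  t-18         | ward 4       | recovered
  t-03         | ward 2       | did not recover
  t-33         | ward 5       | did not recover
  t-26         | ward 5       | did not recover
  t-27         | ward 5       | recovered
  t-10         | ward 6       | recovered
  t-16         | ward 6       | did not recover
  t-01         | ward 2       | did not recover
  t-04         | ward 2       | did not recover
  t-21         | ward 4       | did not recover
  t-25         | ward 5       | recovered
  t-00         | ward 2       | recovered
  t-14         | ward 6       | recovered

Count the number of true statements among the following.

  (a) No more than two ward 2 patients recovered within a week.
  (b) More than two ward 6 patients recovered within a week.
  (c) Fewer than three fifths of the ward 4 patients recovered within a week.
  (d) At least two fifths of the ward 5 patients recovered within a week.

2

(a) ward 2: |A| = 9, |A ∩ B| = 3; needs |A ∩ B| ≤ 2 — false.
(b) ward 6: |A| = 8, |A ∩ B| = 3; needs |A ∩ B| > 2 — true.
(c) ward 4: |A| = 8, |A ∩ B| = 4; needs |A ∩ B| / |A| < 3/5 — true.
(d) ward 5: |A| = 9, |A ∩ B| = 3; needs |A ∩ B| / |A| ≥ 2/5 — false.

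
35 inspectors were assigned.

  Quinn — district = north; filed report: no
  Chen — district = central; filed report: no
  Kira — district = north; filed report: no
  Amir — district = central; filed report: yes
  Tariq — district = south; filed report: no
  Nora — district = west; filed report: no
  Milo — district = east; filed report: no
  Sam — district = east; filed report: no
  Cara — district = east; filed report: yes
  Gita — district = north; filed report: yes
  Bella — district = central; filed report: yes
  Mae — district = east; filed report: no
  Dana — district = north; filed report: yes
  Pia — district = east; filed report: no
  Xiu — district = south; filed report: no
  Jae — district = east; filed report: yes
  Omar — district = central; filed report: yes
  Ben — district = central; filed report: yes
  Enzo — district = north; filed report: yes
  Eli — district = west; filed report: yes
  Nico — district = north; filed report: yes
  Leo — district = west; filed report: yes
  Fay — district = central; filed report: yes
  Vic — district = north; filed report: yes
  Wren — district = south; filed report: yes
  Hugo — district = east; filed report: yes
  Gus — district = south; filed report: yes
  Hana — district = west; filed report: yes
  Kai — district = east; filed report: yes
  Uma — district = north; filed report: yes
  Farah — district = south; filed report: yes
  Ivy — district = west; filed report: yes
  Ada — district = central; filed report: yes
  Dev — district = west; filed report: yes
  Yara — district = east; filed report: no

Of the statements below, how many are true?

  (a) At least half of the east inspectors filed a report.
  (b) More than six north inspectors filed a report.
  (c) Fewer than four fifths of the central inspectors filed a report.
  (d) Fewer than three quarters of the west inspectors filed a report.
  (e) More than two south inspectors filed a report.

1

(a) east: |A| = 9, |A ∩ B| = 4; needs |A ∩ B| ≥ |A ∖ B| — false.
(b) north: |A| = 8, |A ∩ B| = 6; needs |A ∩ B| > 6 — false.
(c) central: |A| = 7, |A ∩ B| = 6; needs |A ∩ B| / |A| < 4/5 — false.
(d) west: |A| = 6, |A ∩ B| = 5; needs |A ∩ B| / |A| < 3/4 — false.
(e) south: |A| = 5, |A ∩ B| = 3; needs |A ∩ B| > 2 — true.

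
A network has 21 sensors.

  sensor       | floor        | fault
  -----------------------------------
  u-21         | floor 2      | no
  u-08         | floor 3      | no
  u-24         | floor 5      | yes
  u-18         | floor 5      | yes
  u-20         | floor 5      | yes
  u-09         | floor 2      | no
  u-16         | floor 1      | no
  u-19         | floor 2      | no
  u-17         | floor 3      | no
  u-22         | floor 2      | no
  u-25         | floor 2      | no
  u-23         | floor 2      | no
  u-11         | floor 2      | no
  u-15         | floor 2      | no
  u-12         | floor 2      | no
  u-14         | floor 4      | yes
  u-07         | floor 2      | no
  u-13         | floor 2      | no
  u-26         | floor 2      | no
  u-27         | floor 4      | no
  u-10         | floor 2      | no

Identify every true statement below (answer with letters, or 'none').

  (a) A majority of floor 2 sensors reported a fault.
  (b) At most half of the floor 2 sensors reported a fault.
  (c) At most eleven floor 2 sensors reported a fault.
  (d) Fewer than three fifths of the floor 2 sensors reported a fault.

(b), (c), (d)

|A| = 13, |A ∩ B| = 0, |A ∖ B| = 13.
(a) |A ∩ B| > |A ∖ B|: fails.
(b) |A ∩ B| ≤ |A ∖ B|: holds.
(c) |A ∩ B| ≤ 11: holds.
(d) |A ∩ B| / |A| < 3/5: holds.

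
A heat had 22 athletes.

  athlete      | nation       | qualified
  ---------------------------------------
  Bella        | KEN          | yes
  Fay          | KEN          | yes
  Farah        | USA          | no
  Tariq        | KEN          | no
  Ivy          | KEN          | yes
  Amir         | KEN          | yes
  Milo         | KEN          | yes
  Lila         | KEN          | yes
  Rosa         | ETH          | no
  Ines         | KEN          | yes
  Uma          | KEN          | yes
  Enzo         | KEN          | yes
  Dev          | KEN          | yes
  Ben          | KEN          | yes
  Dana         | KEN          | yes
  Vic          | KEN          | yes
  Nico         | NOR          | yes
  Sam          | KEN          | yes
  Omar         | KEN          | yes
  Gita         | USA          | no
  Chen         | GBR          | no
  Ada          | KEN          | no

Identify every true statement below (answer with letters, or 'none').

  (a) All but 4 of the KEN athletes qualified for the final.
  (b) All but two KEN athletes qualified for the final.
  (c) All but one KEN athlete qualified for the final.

(b)

|A| = 17, |A ∩ B| = 15, |A ∖ B| = 2.
(a) |A ∖ B| = 4: fails.
(b) |A ∖ B| = 2: holds.
(c) |A ∖ B| = 1: fails.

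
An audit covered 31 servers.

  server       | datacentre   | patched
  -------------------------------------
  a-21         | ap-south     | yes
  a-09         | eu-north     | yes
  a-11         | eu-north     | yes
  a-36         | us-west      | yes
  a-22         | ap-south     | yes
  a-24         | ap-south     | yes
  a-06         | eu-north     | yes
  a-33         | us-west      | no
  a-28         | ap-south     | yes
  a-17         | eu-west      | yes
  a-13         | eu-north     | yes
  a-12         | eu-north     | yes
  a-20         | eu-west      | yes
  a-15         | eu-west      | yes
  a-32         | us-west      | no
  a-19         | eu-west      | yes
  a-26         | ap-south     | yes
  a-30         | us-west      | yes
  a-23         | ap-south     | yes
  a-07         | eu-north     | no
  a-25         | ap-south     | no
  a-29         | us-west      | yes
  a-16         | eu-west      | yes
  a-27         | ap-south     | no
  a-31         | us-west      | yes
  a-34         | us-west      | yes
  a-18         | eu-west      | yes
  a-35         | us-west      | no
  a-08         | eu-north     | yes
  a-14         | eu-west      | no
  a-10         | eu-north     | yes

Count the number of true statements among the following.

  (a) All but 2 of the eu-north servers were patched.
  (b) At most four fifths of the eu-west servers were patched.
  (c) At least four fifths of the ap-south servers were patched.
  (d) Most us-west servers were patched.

(a) eu-north: |A| = 8, |A ∩ B| = 7; needs |A ∖ B| = 2 — false.
(b) eu-west: |A| = 7, |A ∩ B| = 6; needs |A ∩ B| / |A| ≤ 4/5 — false.
(c) ap-south: |A| = 8, |A ∩ B| = 6; needs |A ∩ B| / |A| ≥ 4/5 — false.
(d) us-west: |A| = 8, |A ∩ B| = 5; needs |A ∩ B| > |A ∖ B| — true.

1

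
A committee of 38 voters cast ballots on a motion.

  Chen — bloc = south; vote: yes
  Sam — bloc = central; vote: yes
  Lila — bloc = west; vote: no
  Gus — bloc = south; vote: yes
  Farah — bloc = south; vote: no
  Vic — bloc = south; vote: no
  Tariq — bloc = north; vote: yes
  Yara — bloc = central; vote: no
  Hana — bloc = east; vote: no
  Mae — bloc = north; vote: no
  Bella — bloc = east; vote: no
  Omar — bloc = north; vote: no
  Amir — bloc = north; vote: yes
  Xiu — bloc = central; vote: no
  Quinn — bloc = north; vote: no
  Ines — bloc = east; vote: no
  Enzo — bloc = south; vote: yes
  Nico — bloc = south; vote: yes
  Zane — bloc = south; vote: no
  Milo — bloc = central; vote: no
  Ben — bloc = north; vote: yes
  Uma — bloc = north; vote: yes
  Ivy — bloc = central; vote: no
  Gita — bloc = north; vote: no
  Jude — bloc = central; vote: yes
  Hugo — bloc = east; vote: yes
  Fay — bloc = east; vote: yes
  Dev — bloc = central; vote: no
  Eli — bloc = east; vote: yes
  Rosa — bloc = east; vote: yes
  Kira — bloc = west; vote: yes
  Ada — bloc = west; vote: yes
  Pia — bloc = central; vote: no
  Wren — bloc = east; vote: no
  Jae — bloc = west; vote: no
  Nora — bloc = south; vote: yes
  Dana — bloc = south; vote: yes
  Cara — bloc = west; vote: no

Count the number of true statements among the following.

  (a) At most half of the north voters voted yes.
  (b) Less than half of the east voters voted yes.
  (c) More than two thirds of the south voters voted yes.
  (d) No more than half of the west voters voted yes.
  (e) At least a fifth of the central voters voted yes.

3

(a) north: |A| = 8, |A ∩ B| = 4; needs |A ∩ B| ≤ |A ∖ B| — true.
(b) east: |A| = 8, |A ∩ B| = 4; needs |A ∩ B| < |A ∖ B| — false.
(c) south: |A| = 9, |A ∩ B| = 6; needs |A ∩ B| / |A| > 2/3 — false.
(d) west: |A| = 5, |A ∩ B| = 2; needs |A ∩ B| ≤ |A ∖ B| — true.
(e) central: |A| = 8, |A ∩ B| = 2; needs |A ∩ B| / |A| ≥ 1/5 — true.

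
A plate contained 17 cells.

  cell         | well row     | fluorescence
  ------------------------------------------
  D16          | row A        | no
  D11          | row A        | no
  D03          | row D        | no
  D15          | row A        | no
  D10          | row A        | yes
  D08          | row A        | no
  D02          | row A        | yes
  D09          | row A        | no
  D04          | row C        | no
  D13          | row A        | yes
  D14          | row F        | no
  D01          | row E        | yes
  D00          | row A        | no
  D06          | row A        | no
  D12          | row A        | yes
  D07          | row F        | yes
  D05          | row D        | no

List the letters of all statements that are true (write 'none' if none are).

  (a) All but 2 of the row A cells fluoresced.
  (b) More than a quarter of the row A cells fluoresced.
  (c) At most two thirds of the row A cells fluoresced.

|A| = 11, |A ∩ B| = 4, |A ∖ B| = 7.
(a) |A ∖ B| = 2: fails.
(b) |A ∩ B| / |A| > 1/4: holds.
(c) |A ∩ B| / |A| ≤ 2/3: holds.

(b), (c)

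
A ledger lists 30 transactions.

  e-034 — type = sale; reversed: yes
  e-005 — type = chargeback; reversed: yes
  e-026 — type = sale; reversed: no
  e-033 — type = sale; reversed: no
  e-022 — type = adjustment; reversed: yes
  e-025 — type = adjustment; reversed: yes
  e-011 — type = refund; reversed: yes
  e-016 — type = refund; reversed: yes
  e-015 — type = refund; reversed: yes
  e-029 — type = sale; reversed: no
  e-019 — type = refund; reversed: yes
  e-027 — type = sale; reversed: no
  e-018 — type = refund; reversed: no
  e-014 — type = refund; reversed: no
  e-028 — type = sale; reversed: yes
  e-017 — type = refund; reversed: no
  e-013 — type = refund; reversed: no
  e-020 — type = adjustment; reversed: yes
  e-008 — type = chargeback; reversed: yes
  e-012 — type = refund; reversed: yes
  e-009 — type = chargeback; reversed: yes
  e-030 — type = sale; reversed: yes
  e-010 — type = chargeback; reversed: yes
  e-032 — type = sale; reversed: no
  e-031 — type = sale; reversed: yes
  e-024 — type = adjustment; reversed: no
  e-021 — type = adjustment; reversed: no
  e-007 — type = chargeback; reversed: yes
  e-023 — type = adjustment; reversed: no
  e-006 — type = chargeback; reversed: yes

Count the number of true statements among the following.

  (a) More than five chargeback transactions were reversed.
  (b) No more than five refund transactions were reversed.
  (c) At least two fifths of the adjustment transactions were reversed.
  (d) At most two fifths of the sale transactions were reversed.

3

(a) chargeback: |A| = 6, |A ∩ B| = 6; needs |A ∩ B| > 5 — true.
(b) refund: |A| = 9, |A ∩ B| = 5; needs |A ∩ B| ≤ 5 — true.
(c) adjustment: |A| = 6, |A ∩ B| = 3; needs |A ∩ B| / |A| ≥ 2/5 — true.
(d) sale: |A| = 9, |A ∩ B| = 4; needs |A ∩ B| / |A| ≤ 2/5 — false.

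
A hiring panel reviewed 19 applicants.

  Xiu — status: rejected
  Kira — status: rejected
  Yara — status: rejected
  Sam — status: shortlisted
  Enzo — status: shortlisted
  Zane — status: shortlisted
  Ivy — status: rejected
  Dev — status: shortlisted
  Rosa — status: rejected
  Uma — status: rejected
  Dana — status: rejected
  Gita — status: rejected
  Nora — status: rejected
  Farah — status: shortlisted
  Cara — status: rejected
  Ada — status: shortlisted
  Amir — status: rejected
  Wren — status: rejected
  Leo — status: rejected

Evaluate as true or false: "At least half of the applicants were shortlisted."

False

Truth condition: |A ∩ B| ≥ |A ∖ B|.
|A| = 19, |A ∩ B| = 6, |A ∖ B| = 13.
6 < 13, so the statement is false.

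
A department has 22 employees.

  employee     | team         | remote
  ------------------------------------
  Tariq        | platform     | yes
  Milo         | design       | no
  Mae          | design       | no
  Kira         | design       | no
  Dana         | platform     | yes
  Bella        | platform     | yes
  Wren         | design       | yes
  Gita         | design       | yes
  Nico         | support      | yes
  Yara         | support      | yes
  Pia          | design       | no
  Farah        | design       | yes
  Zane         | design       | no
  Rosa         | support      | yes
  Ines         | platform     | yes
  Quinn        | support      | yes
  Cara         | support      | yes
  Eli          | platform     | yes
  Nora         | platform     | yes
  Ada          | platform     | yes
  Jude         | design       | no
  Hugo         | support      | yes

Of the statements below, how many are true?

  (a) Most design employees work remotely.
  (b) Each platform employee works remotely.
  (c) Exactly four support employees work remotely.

(a) design: |A| = 9, |A ∩ B| = 3; needs |A ∩ B| > |A ∖ B| — false.
(b) platform: |A| = 7, |A ∩ B| = 7; needs A ⊆ B, i.e. every element of A is in B (|A ∖ B| = 0) — true.
(c) support: |A| = 6, |A ∩ B| = 6; needs |A ∩ B| = 4 — false.

1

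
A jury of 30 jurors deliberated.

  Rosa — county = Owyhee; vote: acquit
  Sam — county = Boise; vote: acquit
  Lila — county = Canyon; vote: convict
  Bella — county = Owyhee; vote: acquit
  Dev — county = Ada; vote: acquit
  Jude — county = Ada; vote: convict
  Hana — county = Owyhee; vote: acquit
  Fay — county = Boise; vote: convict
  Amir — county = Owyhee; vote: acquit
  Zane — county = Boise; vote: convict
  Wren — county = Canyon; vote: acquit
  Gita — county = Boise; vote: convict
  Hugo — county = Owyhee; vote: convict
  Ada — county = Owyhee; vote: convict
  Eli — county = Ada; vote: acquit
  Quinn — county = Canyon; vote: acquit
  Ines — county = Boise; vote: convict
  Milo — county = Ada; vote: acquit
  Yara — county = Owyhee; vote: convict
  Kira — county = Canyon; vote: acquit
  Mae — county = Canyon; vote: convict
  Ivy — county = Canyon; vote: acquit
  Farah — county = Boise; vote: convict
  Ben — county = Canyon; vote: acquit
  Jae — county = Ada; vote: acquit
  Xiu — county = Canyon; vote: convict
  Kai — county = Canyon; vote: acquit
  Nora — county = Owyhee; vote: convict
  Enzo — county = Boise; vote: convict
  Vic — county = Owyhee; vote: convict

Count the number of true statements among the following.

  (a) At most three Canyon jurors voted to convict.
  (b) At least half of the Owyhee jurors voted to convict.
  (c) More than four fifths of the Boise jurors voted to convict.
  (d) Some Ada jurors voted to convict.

(a) Canyon: |A| = 9, |A ∩ B| = 3; needs |A ∩ B| ≤ 3 — true.
(b) Owyhee: |A| = 9, |A ∩ B| = 5; needs |A ∩ B| ≥ |A ∖ B| — true.
(c) Boise: |A| = 7, |A ∩ B| = 6; needs |A ∩ B| / |A| > 4/5 — true.
(d) Ada: |A| = 5, |A ∩ B| = 1; needs A ∩ B ≠ ∅ (|A ∩ B| ≥ 1) — true.

4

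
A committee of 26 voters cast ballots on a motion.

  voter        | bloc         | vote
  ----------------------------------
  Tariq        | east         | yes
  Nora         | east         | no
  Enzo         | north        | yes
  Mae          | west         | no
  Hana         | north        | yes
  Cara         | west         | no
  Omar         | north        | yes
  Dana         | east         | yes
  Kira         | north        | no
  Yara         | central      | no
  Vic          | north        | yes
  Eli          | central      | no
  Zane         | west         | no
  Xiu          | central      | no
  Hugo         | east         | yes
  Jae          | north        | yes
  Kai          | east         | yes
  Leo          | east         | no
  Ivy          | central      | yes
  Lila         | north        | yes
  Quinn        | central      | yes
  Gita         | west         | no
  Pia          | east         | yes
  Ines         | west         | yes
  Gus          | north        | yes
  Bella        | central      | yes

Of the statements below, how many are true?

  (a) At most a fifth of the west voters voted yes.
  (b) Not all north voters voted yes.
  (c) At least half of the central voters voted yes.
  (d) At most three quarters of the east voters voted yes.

(a) west: |A| = 5, |A ∩ B| = 1; needs |A ∩ B| / |A| ≤ 1/5 — true.
(b) north: |A| = 8, |A ∩ B| = 7; needs A ⊄ B (|A ∖ B| ≥ 1) — true.
(c) central: |A| = 6, |A ∩ B| = 3; needs |A ∩ B| ≥ |A ∖ B| — true.
(d) east: |A| = 7, |A ∩ B| = 5; needs |A ∩ B| / |A| ≤ 3/4 — true.

4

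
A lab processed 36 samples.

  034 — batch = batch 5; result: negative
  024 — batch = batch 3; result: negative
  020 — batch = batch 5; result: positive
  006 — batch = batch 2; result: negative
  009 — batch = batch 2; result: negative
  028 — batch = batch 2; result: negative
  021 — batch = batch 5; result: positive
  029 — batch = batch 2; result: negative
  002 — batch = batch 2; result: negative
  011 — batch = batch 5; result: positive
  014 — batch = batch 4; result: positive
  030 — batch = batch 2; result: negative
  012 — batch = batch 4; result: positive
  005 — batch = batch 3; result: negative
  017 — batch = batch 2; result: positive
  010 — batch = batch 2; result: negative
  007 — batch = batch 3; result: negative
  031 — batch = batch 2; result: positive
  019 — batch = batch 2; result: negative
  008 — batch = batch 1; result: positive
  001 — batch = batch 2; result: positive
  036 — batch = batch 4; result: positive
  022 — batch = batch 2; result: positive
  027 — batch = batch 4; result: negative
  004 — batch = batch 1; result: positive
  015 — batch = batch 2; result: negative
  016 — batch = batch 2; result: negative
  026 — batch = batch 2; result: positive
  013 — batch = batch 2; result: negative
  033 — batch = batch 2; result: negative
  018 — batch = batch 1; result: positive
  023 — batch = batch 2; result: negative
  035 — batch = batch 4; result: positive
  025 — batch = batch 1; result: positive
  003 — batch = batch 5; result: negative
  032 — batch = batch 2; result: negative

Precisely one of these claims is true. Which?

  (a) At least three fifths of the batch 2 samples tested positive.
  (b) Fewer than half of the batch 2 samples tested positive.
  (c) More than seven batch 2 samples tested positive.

(b)

|A| = 19, |A ∩ B| = 5, |A ∖ B| = 14.
(a) requires |A ∩ B| / |A| ≥ 3/5: false.
(b) requires |A ∩ B| < |A ∖ B|: true.
(c) requires |A ∩ B| > 7: false.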